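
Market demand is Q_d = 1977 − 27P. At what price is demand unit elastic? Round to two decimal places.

For linear demand Q_d = a − bP, E = −bP/(a − bP). |E| = 1 ⇒ bP = a − bP ⇒ P = a/(2b).
P = 1977/(2·27) ≈ 36.61.

36.61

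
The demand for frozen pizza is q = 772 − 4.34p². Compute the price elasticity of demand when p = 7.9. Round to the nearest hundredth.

-1.08

At p = 7.9, q = 501.1406.
dq/dp = −2·4.34·p = −68.572.
Point elasticity E = (dq/dp)·(p/q) = -68.572 × 7.9/501.1406 ≈ -1.08.
|E| > 1, so demand is elastic at this price.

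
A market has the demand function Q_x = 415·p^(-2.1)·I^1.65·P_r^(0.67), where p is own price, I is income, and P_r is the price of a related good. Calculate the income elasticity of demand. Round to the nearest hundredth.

For a Cobb–Douglas (constant-elasticity) form Q_x = A·I^α·…, the elasticity with respect to I equals the exponent α at every point.
Here the exponent on I is 1.65, so the income elasticity of demand is 1.65.

1.65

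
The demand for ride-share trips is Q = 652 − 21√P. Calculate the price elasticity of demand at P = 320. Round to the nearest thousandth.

-0.680

At P = 320, Q = 276.3406.
dQ/dP = −21/(2√P) = −21/(2·17.8885).
Point elasticity E = (dQ/dP)·(P/Q) = -0.587 × 320/276.3406 ≈ -0.680.
|E| < 1, so demand is inelastic at this price.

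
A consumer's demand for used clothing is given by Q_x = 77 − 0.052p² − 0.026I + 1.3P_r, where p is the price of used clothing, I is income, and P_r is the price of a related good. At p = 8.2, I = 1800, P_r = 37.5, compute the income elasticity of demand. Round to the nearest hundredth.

First evaluate Q_x: 77 − 0.052(8.2)² − 0.026(1800) + 1.3(37.5) = 77 − 3.4965 − 46.8 + 48.75 = 75.4535.
∂Q_x/∂I = −0.026, so E_I = -0.026·(1800/75.4535) ≈ -0.62.
E_I < 0: inferior good.

-0.62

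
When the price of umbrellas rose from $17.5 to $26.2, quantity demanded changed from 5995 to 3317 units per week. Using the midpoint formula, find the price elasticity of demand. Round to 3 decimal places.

%Δq = (3317 − 5995)/[(5995 + 3317)/2] = -2678/4656 ≈ -0.5752.
%Δp = (26.2 − 17.5)/[(17.5 + 26.2)/2] = 8.7/21.85 ≈ 0.3982.
Arc elasticity E = %Δq/%Δp ≈ -0.5752/0.3982 ≈ -1.445.
|E| > 1: demand is elastic over this range.

-1.445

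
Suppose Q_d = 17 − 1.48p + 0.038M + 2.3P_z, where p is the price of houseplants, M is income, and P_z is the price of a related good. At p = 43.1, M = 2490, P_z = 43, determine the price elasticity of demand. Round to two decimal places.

-0.43

Evaluating quantity at (p, M, P_z) gives Q_d = 17 − 1.48(43.1) + 0.038(2490) + 2.3(43) = 17 − 63.788 + 94.62 + 98.9 = 146.732.
∂Q_d/∂p = −1.48, so E_p = (−1.48)·(43.1/146.732) ≈ -0.43.
|E_p| < 1: demand is inelastic.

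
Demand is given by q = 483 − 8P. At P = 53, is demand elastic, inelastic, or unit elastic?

At P = 53, q = 59.
dq/dP = −8.
Point elasticity E = (dq/dP)·(P/q) = -8 × 53/59 ≈ -7.186.
|E| ≈ 7.186 > 1, so demand is elastic.

elastic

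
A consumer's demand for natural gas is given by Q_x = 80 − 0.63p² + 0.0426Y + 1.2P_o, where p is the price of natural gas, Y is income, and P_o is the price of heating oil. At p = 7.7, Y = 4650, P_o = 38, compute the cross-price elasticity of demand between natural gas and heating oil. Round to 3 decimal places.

Evaluating quantity at (p, Y, P_o) gives Q_x = 80 − 0.63(7.7)² + 0.0426(4650) + 1.2(38) = 80 − 37.3527 + 198.09 + 45.6 = 286.3373.
∂Q_x/∂P_o = +1.2, so E_xy = 1.2·(38/286.3373) ≈ 0.159.
E_xy > 0: the goods are substitutes.

0.159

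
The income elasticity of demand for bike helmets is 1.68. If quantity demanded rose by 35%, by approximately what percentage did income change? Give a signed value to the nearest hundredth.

20.83

%ΔQ ≈ E × %ΔI ⇒ %ΔI = %ΔQ / E = (35%)/(1.68) ≈ 20.83%.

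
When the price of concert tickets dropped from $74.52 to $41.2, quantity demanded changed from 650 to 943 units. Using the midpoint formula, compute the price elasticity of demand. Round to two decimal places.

%Δq = (943 − 650)/[(650 + 943)/2] = 293/796.5 ≈ 0.3679.
%Δp = (41.2 − 74.52)/[(74.52 + 41.2)/2] = -33.32/57.86 ≈ -0.5759.
Arc elasticity E = %Δq/%Δp ≈ 0.3679/-0.5759 ≈ -0.64.
|E| < 1: demand is inelastic over this range.

-0.64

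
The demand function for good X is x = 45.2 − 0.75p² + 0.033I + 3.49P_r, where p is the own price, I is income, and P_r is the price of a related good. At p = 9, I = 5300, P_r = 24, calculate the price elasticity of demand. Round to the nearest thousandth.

x = 45.2 − 0.75(9)² + 0.033(5300) + 3.49(24) = 45.2 − 60.75 + 174.9 + 83.76 = 243.11.
∂x/∂p = −2·0.75·p = -13.5, so E_p = -13.5·(9/243.11) ≈ -0.500.
|E_p| < 1: demand is inelastic.

-0.500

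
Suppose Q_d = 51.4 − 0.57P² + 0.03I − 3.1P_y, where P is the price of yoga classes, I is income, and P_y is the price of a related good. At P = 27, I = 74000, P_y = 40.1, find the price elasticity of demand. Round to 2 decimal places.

-0.48

Evaluating quantity at (P, I, P_y) gives Q_d = 51.4 − 0.57(27)² + 0.03(74000) − 3.1(40.1) = 51.4 − 415.53 + 2220 − 124.31 = 1731.56.
∂Q_d/∂P = −2·0.57·P = -30.78, so E_p = -30.78·(27/1731.56) ≈ -0.48.
|E_p| < 1: demand is inelastic.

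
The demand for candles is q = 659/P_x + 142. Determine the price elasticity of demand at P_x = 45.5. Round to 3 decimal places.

At P_x = 45.5, q = 156.4835.
dq/dP_x = −659/P_x² = −0.3183.
Point elasticity E = (dq/dP_x)·(P_x/q) = -0.3183 × 45.5/156.4835 ≈ -0.093.
|E| < 1, so demand is inelastic at this price.

-0.093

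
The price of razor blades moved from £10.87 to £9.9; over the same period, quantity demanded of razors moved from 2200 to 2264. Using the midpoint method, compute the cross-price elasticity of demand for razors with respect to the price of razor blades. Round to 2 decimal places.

-0.31

%ΔQ_x = (2264 − 2200)/[(2200+2264)/2] = 64/2232 ≈ 0.0287.
%ΔP_y = (9.9 − 10.87)/[(10.87+9.9)/2] ≈ -0.0934.
E_xy = 0.0287/-0.0934 ≈ -0.31.
E_xy < 0, so razors and razor blades are complements.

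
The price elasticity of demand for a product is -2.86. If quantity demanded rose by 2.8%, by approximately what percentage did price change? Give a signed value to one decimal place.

-1.0

%ΔQ ≈ E × %ΔP ⇒ %ΔP = %ΔQ / E = (2.8%)/(-2.86) ≈ -1.0%.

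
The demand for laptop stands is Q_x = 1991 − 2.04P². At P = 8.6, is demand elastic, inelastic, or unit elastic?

At P = 8.6, Q_x = 1840.1216.
dQ_x/dP = −2·2.04·P = −35.088.
Point elasticity E = (dQ_x/dP)·(P/Q_x) = -35.088 × 8.6/1840.1216 ≈ -0.164.
|E| ≈ 0.164 < 1, so demand is inelastic.

inelastic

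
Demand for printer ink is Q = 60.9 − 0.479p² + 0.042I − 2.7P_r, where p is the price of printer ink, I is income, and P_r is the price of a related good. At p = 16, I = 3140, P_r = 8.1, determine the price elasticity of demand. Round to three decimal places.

-5.079

Evaluating quantity at (p, I, P_r) gives Q = 60.9 − 0.479(16)² + 0.042(3140) − 2.7(8.1) = 60.9 − 122.624 + 131.88 − 21.87 = 48.286.
∂Q/∂p = −2·0.479·p = -15.328, so E_p = -15.328·(16/48.286) ≈ -5.079.
|E_p| > 1: demand is elastic.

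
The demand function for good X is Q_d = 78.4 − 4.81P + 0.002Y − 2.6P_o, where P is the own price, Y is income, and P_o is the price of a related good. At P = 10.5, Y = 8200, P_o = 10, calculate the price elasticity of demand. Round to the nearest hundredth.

-2.76

Evaluating quantity at (P, Y, P_o) gives Q_d = 78.4 − 4.81(10.5) + 0.002(8200) − 2.6(10) = 78.4 − 50.505 + 16.4 − 26 = 18.295.
∂Q_d/∂P = −4.81, so E_p = (−4.81)·(10.5/18.295) ≈ -2.76.
|E_p| > 1: demand is elastic.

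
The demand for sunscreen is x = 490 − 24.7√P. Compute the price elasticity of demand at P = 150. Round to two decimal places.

-0.81

At P = 150, x = 187.488.
dx/dP = −24.7/(2√P) = −24.7/(2·12.2474).
Point elasticity E = (dx/dP)·(P/x) = -1.0084 × 150/187.488 ≈ -0.81.
|E| < 1, so demand is inelastic at this price.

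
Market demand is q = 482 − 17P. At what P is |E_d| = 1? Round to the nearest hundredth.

For linear demand q = a − bP, E = −bP/(a − bP). |E| = 1 ⇒ bP = a − bP ⇒ P = a/(2b).
P = 482/(2·17) ≈ 14.18.

14.18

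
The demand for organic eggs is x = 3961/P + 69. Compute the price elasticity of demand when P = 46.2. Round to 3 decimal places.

-0.554

At P = 46.2, x = 154.7359.
dx/dP = −3961/P² = −1.8558.
Point elasticity E = (dx/dP)·(P/x) = -1.8558 × 46.2/154.7359 ≈ -0.554.
|E| < 1, so demand is inelastic at this price.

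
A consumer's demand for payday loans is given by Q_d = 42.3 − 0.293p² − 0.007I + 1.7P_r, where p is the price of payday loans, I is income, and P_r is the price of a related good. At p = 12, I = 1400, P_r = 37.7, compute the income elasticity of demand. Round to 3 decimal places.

First evaluate Q_d: 42.3 − 0.293(12)² − 0.007(1400) + 1.7(37.7) = 42.3 − 42.192 − 9.8 + 64.09 = 54.398.
∂Q_d/∂I = −0.007, so E_I = -0.007·(1400/54.398) ≈ -0.180.
E_I < 0: inferior good.

-0.180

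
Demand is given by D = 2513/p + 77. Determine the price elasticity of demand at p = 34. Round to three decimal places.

-0.490

At p = 34, D = 150.9118.
dD/dp = −2513/p² = −2.1739.
Point elasticity E = (dD/dp)·(p/D) = -2.1739 × 34/150.9118 ≈ -0.490.
|E| < 1, so demand is inelastic at this price.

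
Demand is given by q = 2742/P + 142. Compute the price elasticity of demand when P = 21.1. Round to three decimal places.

-0.478

At P = 21.1, q = 271.9526.
dq/dP = −2742/P² = −6.1589.
Point elasticity E = (dq/dP)·(P/q) = -6.1589 × 21.1/271.9526 ≈ -0.478.
|E| < 1, so demand is inelastic at this price.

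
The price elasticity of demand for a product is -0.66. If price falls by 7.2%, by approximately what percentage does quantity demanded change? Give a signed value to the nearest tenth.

%ΔQ ≈ E × %ΔP = (-0.66) × (-7.2%) ≈ 4.8%.

4.8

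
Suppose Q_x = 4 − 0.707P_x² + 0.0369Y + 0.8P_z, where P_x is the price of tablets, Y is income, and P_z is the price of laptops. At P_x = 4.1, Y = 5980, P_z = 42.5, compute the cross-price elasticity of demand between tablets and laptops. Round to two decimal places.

Q_x = 4 − 0.707(4.1)² + 0.0369(5980) + 0.8(42.5) = 4 − 11.8847 + 220.662 + 34 = 246.7773.
∂Q_x/∂P_z = +0.8, so E_xy = 0.8·(42.5/246.7773) ≈ 0.14.
E_xy > 0: the goods are substitutes.

0.14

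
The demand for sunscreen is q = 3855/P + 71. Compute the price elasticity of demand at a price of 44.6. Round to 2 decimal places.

At P = 44.6, q = 157.435.
dq/dP = −3855/P² = −1.938.
Point elasticity E = (dq/dP)·(P/q) = -1.938 × 44.6/157.435 ≈ -0.55.
|E| < 1, so demand is inelastic at this price.

-0.55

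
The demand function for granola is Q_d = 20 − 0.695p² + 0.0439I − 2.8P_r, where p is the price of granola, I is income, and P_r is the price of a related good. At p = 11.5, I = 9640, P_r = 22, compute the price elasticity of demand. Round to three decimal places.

-0.635

Substituting, Q_d = 20 − 0.695(11.5)² + 0.0439(9640) − 2.8(22) = 20 − 91.9138 + 423.196 − 61.6 = 289.6823.
∂Q_d/∂p = −2·0.695·p = -15.985, so E_p = -15.985·(11.5/289.6823) ≈ -0.635.
|E_p| < 1: demand is inelastic.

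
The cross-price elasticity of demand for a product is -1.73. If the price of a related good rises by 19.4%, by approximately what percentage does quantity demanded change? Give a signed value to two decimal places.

-33.56

%ΔQ ≈ E × %ΔP_y = (-1.73) × (19.4%) ≈ -33.56%.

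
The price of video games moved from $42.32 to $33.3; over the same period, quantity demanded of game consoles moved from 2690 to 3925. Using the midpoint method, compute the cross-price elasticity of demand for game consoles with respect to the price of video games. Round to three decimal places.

-1.565

%ΔQ_x = (3925 − 2690)/[(2690+3925)/2] = 1235/3307.5 ≈ 0.3734.
%ΔP_y = (33.3 − 42.32)/[(42.32+33.3)/2] ≈ -0.2386.
E_xy = 0.3734/-0.2386 ≈ -1.565.
E_xy < 0, so game consoles and video games are complements.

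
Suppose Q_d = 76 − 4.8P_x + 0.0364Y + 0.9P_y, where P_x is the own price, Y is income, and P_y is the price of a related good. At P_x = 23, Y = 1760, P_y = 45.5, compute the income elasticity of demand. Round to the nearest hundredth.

Q_d = 76 − 4.8(23) + 0.0364(1760) + 0.9(45.5) = 76 − 110.4 + 64.064 + 40.95 = 70.614.
∂Q_d/∂Y = +0.0364, so E_I = 0.0364·(1760/70.614) ≈ 0.91.
E_I ∈ (0,1): normal good (necessity).

0.91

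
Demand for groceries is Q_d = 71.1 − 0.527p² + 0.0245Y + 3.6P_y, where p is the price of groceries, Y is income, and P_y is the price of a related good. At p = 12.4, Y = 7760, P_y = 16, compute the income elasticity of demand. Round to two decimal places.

Q_d = 71.1 − 0.527(12.4)² + 0.0245(7760) + 3.6(16) = 71.1 − 81.0315 + 190.12 + 57.6 = 237.7885.
∂Q_d/∂Y = +0.0245, so E_I = 0.0245·(7760/237.7885) ≈ 0.80.
E_I ∈ (0,1): normal good (necessity).

0.80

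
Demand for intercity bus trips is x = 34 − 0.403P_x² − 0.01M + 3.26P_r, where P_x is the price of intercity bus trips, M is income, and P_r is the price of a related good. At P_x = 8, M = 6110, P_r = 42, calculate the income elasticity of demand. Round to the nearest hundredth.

-0.73

Evaluating quantity at (P_x, M, P_r) gives x = 34 − 0.403(8)² − 0.01(6110) + 3.26(42) = 34 − 25.792 − 61.1 + 136.92 = 84.028.
∂x/∂M = −0.01, so E_I = -0.01·(6110/84.028) ≈ -0.73.
E_I < 0: inferior good.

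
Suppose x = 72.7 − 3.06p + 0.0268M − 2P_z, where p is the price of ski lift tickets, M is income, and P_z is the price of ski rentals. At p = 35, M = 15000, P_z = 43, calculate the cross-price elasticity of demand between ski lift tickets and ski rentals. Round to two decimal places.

-0.31

Substituting, x = 72.7 − 3.06(35) + 0.0268(15000) − 2(43) = 72.7 − 107.1 + 402 − 86 = 281.6.
∂x/∂P_z = −2, so E_xy = -2·(43/281.6) ≈ -0.31.
E_xy < 0: the goods are complements.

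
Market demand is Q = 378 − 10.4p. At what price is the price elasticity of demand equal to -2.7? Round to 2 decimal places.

Set −bp/(a − bp) = −2.7 ⇒ bp = 2.7(a − bp) ⇒ bp(1+2.7) = 2.7·a.
p = 2.7·378/(10.4·3.7) ≈ 26.52.

26.52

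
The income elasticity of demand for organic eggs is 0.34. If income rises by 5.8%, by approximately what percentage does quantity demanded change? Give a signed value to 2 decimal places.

%ΔQ ≈ E × %ΔI = (0.34) × (5.8%) ≈ 1.97%.

1.97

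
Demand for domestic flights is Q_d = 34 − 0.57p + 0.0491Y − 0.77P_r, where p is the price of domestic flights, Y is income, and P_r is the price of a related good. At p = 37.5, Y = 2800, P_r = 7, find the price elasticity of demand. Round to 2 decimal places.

-0.15

At the given point, Q_d = 34 − 0.57(37.5) + 0.0491(2800) − 0.77(7) = 34 − 21.375 + 137.48 − 5.39 = 144.715.
∂Q_d/∂p = −0.57, so E_p = (−0.57)·(37.5/144.715) ≈ -0.15.
|E_p| < 1: demand is inelastic.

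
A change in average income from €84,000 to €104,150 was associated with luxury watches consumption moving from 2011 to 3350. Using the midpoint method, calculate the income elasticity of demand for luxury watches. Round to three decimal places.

2.332

%ΔQ = (3350 − 2011)/[(2011+3350)/2] = 1339/2680.5 ≈ 0.4995.
%ΔI = (104,150 − 84,000)/[(84,000+104,150)/2] = 20150/94075 ≈ 0.2142.
E_I = %ΔQ/%ΔI ≈ 2.332.
E_I > 1: normal good (luxury).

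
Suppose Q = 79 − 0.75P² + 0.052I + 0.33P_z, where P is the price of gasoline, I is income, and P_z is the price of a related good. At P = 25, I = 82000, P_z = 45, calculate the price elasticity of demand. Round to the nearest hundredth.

-0.24

At the given point, Q = 79 − 0.75(25)² + 0.052(82000) + 0.33(45) = 79 − 468.75 + 4264 + 14.85 = 3889.1.
∂Q/∂P = −2·0.75·P = -37.5, so E_p = -37.5·(25/3889.1) ≈ -0.24.
|E_p| < 1: demand is inelastic.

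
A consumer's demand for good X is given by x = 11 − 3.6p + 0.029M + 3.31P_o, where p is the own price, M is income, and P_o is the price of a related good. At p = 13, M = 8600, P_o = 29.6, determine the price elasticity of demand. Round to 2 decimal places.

-0.15

At the given point, x = 11 − 3.6(13) + 0.029(8600) + 3.31(29.6) = 11 − 46.8 + 249.4 + 97.976 = 311.576.
∂x/∂p = −3.6, so E_p = (−3.6)·(13/311.576) ≈ -0.15.
|E_p| < 1: demand is inelastic.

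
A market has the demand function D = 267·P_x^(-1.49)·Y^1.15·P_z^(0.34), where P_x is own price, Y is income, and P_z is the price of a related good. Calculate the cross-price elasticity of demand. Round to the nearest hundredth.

0.34

For a Cobb–Douglas (constant-elasticity) form D = A·P_z^α·…, the elasticity with respect to P_z equals the exponent α at every point.
Here the exponent on P_z is 0.34, so the cross-price elasticity of demand is 0.34.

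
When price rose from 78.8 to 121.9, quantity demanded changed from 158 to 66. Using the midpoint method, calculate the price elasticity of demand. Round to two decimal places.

-1.91

%ΔQ = (66 − 158)/[(158 + 66)/2] = -92/112 ≈ -0.8214.
%Δp = (121.9 − 78.8)/[(78.8 + 121.9)/2] = 43.1/100.35 ≈ 0.4295.
Arc elasticity E = %ΔQ/%Δp ≈ -0.8214/0.4295 ≈ -1.91.
|E| > 1: demand is elastic over this range.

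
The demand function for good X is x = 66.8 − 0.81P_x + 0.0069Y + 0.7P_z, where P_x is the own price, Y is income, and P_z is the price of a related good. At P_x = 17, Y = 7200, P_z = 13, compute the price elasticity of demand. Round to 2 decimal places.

-0.12

x = 66.8 − 0.81(17) + 0.0069(7200) + 0.7(13) = 66.8 − 13.77 + 49.68 + 9.1 = 111.81.
∂x/∂P_x = −0.81, so E_p = (−0.81)·(17/111.81) ≈ -0.12.
|E_p| < 1: demand is inelastic.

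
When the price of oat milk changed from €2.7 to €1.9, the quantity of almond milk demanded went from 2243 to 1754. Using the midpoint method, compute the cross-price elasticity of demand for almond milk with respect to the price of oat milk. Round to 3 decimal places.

%ΔQ_x = (1754 − 2243)/[(2243+1754)/2] = -489/1998.5 ≈ -0.2447.
%ΔP_y = (1.9 − 2.7)/[(2.7+1.9)/2] ≈ -0.3478.
E_xy = -0.2447/-0.3478 ≈ 0.703.
E_xy > 0, so almond milk and oat milk are substitutes.

0.703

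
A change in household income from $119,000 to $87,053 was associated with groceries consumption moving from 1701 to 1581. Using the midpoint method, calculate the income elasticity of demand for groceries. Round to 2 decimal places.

%ΔQ = (1581 − 1701)/[(1701+1581)/2] = -120/1641 ≈ -0.0731.
%ΔM = (87,053 − 119,000)/[(119,000+87,053)/2] = -31947/103026.5 ≈ -0.3101.
E_I = %ΔQ/%ΔM ≈ 0.24.
E_I ∈ (0,1): normal good (necessity).

0.24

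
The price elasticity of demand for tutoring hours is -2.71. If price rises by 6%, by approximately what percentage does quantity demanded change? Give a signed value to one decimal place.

%ΔQ ≈ E × %ΔP = (-2.71) × (6%) ≈ -16.3%.

-16.3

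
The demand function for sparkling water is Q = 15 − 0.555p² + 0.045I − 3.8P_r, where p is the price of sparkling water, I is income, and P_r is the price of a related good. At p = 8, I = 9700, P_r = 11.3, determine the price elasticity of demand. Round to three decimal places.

-0.190

At the given point, Q = 15 − 0.555(8)² + 0.045(9700) − 3.8(11.3) = 15 − 35.52 + 436.5 − 42.94 = 373.04.
∂Q/∂p = −2·0.555·p = -8.88, so E_p = -8.88·(8/373.04) ≈ -0.190.
|E_p| < 1: demand is inelastic.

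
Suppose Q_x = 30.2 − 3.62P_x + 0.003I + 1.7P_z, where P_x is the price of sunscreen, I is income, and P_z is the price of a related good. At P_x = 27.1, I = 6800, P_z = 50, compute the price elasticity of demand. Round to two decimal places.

At the given point, Q_x = 30.2 − 3.62(27.1) + 0.003(6800) + 1.7(50) = 30.2 − 98.102 + 20.4 + 85 = 37.498.
∂Q_x/∂P_x = −3.62, so E_p = (−3.62)·(27.1/37.498) ≈ -2.62.
|E_p| > 1: demand is elastic.

-2.62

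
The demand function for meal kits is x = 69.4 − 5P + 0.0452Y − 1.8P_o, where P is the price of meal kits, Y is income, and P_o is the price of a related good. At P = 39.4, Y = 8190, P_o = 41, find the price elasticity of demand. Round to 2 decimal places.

-1.17

First evaluate x: 69.4 − 5(39.4) + 0.0452(8190) − 1.8(41) = 69.4 − 197 + 370.188 − 73.8 = 168.788.
∂x/∂P = −5, so E_p = (−5)·(39.4/168.788) ≈ -1.17.
|E_p| > 1: demand is elastic.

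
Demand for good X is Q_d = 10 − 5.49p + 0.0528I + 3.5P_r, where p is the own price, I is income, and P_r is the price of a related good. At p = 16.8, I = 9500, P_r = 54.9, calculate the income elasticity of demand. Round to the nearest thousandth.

Evaluating quantity at (p, I, P_r) gives Q_d = 10 − 5.49(16.8) + 0.0528(9500) + 3.5(54.9) = 10 − 92.232 + 501.6 + 192.15 = 611.518.
∂Q_d/∂I = +0.0528, so E_I = 0.0528·(9500/611.518) ≈ 0.820.
E_I ∈ (0,1): normal good (necessity).

0.820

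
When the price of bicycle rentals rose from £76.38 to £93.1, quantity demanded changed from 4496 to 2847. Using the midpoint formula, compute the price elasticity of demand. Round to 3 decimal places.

%Δq = (2847 − 4496)/[(4496 + 2847)/2] = -1649/3671.5 ≈ -0.4491.
%Δp = (93.1 − 76.38)/[(76.38 + 93.1)/2] = 16.72/84.74 ≈ 0.1973.
Arc elasticity E = %Δq/%Δp ≈ -0.4491/0.1973 ≈ -2.276.
|E| > 1: demand is elastic over this range.

-2.276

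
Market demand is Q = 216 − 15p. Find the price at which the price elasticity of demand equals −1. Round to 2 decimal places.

For linear demand Q = a − bp, E = −bp/(a − bp). |E| = 1 ⇒ bp = a − bp ⇒ p = a/(2b).
p = 216/(2·15) = 7.20.

7.20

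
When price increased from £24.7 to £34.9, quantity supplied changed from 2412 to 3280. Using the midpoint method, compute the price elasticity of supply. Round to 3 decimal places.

0.891

%Δq = (3280 − 2412)/[(2412 + 3280)/2] = 868/2846 ≈ 0.3050.
%Δp = (34.9 − 24.7)/[(24.7 + 34.9)/2] = 10.2/29.8 ≈ 0.3423.
Arc elasticity E = %Δq/%Δp ≈ 0.3050/0.3423 ≈ 0.891.
|E| < 1: supply is inelastic over this range.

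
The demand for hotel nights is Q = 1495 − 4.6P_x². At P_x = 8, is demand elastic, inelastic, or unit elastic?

At P_x = 8, Q = 1200.6.
dQ/dP_x = −2·4.6·P_x = −73.6.
Point elasticity E = (dQ/dP_x)·(P_x/Q) = -73.6 × 8/1200.6 ≈ -0.490.
|E| ≈ 0.490 < 1, so demand is inelastic.

inelastic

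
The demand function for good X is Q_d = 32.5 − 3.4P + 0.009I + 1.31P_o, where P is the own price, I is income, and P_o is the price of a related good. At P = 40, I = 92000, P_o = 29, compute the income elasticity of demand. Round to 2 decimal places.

1.09

At the given point, Q_d = 32.5 − 3.4(40) + 0.009(92000) + 1.31(29) = 32.5 − 136 + 828 + 37.99 = 762.49.
∂Q_d/∂I = +0.009, so E_I = 0.009·(92000/762.49) ≈ 1.09.
E_I > 1: normal good (luxury).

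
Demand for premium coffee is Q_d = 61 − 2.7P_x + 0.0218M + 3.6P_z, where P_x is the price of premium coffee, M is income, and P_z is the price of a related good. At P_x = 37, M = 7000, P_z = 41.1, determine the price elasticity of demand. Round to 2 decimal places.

-0.38

First evaluate Q_d: 61 − 2.7(37) + 0.0218(7000) + 3.6(41.1) = 61 − 99.9 + 152.6 + 147.96 = 261.66.
∂Q_d/∂P_x = −2.7, so E_p = (−2.7)·(37/261.66) ≈ -0.38.
|E_p| < 1: demand is inelastic.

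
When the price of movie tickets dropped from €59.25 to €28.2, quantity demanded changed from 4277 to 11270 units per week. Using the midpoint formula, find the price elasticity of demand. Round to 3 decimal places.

-1.267

%ΔQ = (11270 − 4277)/[(4277 + 11270)/2] = 6993/7773.5 ≈ 0.8996.
%ΔP = (28.2 − 59.25)/[(59.25 + 28.2)/2] = -31.05/43.725 ≈ -0.7101.
Arc elasticity E = %ΔQ/%ΔP ≈ 0.8996/-0.7101 ≈ -1.267.
|E| > 1: demand is elastic over this range.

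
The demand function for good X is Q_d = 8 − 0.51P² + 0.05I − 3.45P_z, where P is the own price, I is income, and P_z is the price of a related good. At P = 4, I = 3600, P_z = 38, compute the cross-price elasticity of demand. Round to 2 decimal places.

At the given point, Q_d = 8 − 0.51(4)² + 0.05(3600) − 3.45(38) = 8 − 8.16 + 180 − 131.1 = 48.74.
∂Q_d/∂P_z = −3.45, so E_xy = -3.45·(38/48.74) ≈ -2.69.
E_xy < 0: the goods are complements.

-2.69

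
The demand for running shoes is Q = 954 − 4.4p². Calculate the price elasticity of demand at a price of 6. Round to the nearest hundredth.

-0.40

At p = 6, Q = 795.6.
dQ/dp = −2·4.4·p = −52.8.
Point elasticity E = (dQ/dp)·(p/Q) = -52.8 × 6/795.6 ≈ -0.40.
|E| < 1, so demand is inelastic at this price.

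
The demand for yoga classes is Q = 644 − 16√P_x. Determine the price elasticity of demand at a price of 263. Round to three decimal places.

At P_x = 263, Q = 384.5236.
dQ/dP_x = −16/(2√P_x) = −16/(2·16.2173).
Point elasticity E = (dQ/dP_x)·(P_x/Q) = -0.4933 × 263/384.5236 ≈ -0.337.
|E| < 1, so demand is inelastic at this price.

-0.337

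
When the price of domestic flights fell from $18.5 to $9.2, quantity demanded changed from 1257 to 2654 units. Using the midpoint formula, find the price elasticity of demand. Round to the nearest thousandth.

-1.064

%Δq = (2654 − 1257)/[(1257 + 2654)/2] = 1397/1955.5 ≈ 0.7144.
%Δp = (9.2 − 18.5)/[(18.5 + 9.2)/2] = -9.3/13.85 ≈ -0.6715.
Arc elasticity E = %Δq/%Δp ≈ 0.7144/-0.6715 ≈ -1.064.
|E| > 1: demand is elastic over this range.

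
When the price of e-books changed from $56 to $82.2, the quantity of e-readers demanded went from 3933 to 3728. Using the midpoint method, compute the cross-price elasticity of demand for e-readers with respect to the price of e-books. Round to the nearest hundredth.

%ΔQ_x = (3728 − 3933)/[(3933+3728)/2] = -205/3830.5 ≈ -0.0535.
%ΔP_y = (82.2 − 56)/[(56+82.2)/2] ≈ 0.3792.
E_xy = -0.0535/0.3792 ≈ -0.14.
E_xy < 0, so e-readers and e-books are complements.

-0.14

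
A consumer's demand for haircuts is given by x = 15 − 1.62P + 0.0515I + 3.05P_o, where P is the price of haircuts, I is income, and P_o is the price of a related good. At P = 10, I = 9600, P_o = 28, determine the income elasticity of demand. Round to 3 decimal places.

0.854

Substituting, x = 15 − 1.62(10) + 0.0515(9600) + 3.05(28) = 15 − 16.2 + 494.4 + 85.4 = 578.6.
∂x/∂I = +0.0515, so E_I = 0.0515·(9600/578.6) ≈ 0.854.
E_I ∈ (0,1): normal good (necessity).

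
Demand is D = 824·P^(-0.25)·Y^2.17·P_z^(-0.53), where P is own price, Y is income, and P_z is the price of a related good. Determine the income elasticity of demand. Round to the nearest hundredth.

For a Cobb–Douglas (constant-elasticity) form D = A·Y^α·…, the elasticity with respect to Y equals the exponent α at every point.
Here the exponent on Y is 2.17, so the income elasticity of demand is 2.17.

2.17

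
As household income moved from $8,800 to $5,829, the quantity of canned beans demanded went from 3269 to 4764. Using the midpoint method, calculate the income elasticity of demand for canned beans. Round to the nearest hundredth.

%ΔQ = (4764 − 3269)/[(3269+4764)/2] = 1495/4016.5 ≈ 0.3722.
%ΔI = (5,829 − 8,800)/[(8,800+5,829)/2] = -2971/7314.5 ≈ -0.4062.
E_I = %ΔQ/%ΔI ≈ -0.92.
E_I < 0: inferior good.

-0.92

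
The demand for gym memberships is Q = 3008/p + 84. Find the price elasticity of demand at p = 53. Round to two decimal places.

At p = 53, Q = 140.7547.
dQ/dp = −3008/p² = −1.0708.
Point elasticity E = (dQ/dp)·(p/Q) = -1.0708 × 53/140.7547 ≈ -0.40.
|E| < 1, so demand is inelastic at this price.

-0.40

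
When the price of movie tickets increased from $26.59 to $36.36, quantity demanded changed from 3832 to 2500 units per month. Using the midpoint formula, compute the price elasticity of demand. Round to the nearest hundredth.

-1.36

%ΔQ = (2500 − 3832)/[(3832 + 2500)/2] = -1332/3166 ≈ -0.4207.
%ΔP = (36.36 − 26.59)/[(26.59 + 36.36)/2] = 9.77/31.475 ≈ 0.3104.
Arc elasticity E = %ΔQ/%ΔP ≈ -0.4207/0.3104 ≈ -1.36.
|E| > 1: demand is elastic over this range.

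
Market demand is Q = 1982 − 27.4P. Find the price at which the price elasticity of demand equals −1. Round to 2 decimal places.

36.17

For linear demand Q = a − bP, E = −bP/(a − bP). |E| = 1 ⇒ bP = a − bP ⇒ P = a/(2b).
P = 1982/(2·27.4) ≈ 36.17.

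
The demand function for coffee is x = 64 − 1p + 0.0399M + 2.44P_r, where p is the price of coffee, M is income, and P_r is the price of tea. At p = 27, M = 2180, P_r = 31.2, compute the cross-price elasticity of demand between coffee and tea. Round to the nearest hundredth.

x = 64 − 1(27) + 0.0399(2180) + 2.44(31.2) = 64 − 27 + 86.982 + 76.128 = 200.11.
∂x/∂P_r = +2.44, so E_xy = 2.44·(31.2/200.11) ≈ 0.38.
E_xy > 0: the goods are substitutes.

0.38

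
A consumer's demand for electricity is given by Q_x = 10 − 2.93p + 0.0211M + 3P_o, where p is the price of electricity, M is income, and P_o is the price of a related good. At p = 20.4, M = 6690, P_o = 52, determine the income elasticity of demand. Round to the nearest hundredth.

0.57

At the given point, Q_x = 10 − 2.93(20.4) + 0.0211(6690) + 3(52) = 10 − 59.772 + 141.159 + 156 = 247.387.
∂Q_x/∂M = +0.0211, so E_I = 0.0211·(6690/247.387) ≈ 0.57.
E_I ∈ (0,1): normal good (necessity).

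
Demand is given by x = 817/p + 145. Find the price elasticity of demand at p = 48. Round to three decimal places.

At p = 48, x = 162.0208.
dx/dp = −817/p² = −0.3546.
Point elasticity E = (dx/dp)·(p/x) = -0.3546 × 48/162.0208 ≈ -0.105.
|E| < 1, so demand is inelastic at this price.

-0.105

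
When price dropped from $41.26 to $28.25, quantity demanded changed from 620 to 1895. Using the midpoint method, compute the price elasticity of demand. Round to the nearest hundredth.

-2.71

%Δq = (1895 − 620)/[(620 + 1895)/2] = 1275/1257.5 ≈ 1.0139.
%ΔP = (28.25 − 41.26)/[(41.26 + 28.25)/2] = -13.01/34.755 ≈ -0.3743.
Arc elasticity E = %Δq/%ΔP ≈ 1.0139/-0.3743 ≈ -2.71.
|E| > 1: demand is elastic over this range.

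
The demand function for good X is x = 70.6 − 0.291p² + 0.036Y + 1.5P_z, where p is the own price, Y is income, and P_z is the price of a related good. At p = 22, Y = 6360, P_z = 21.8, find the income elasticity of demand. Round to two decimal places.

1.20

Substituting, x = 70.6 − 0.291(22)² + 0.036(6360) + 1.5(21.8) = 70.6 − 140.844 + 228.96 + 32.7 = 191.416.
∂x/∂Y = +0.036, so E_I = 0.036·(6360/191.416) ≈ 1.20.
E_I > 1: normal good (luxury).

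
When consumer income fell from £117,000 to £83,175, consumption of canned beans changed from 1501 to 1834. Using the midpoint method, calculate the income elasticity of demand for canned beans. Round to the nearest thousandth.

-0.591

%ΔQ = (1834 − 1501)/[(1501+1834)/2] = 333/1667.5 ≈ 0.1997.
%ΔI = (83,175 − 117,000)/[(117,000+83,175)/2] = -33825/100087.5 ≈ -0.3380.
E_I = %ΔQ/%ΔI ≈ -0.591.
E_I < 0: inferior good.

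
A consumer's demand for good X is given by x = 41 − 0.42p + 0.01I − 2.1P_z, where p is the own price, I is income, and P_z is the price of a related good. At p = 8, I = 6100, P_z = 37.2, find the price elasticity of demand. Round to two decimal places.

First evaluate x: 41 − 0.42(8) + 0.01(6100) − 2.1(37.2) = 41 − 3.36 + 61 − 78.12 = 20.52.
∂x/∂p = −0.42, so E_p = (−0.42)·(8/20.52) ≈ -0.16.
|E_p| < 1: demand is inelastic.

-0.16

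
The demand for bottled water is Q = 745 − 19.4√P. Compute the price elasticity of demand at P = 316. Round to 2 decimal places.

-0.43

At P = 316, Q = 400.1381.
dQ/dP = −19.4/(2√P) = −19.4/(2·17.7764).
Point elasticity E = (dQ/dP)·(P/Q) = -0.5457 × 316/400.1381 ≈ -0.43.
|E| < 1, so demand is inelastic at this price.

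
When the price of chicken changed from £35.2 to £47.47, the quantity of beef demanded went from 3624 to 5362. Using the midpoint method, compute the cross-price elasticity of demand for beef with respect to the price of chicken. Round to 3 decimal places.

1.303

%ΔQ_x = (5362 − 3624)/[(3624+5362)/2] = 1738/4493 ≈ 0.3868.
%ΔP_y = (47.47 − 35.2)/[(35.2+47.47)/2] ≈ 0.2968.
E_xy = 0.3868/0.2968 ≈ 1.303.
E_xy > 0, so beef and chicken are substitutes.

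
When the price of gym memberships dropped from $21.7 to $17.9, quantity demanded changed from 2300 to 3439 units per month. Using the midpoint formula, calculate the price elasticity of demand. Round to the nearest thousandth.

%Δq = (3439 − 2300)/[(2300 + 3439)/2] = 1139/2869.5 ≈ 0.3969.
%Δp = (17.9 − 21.7)/[(21.7 + 17.9)/2] = -3.8/19.8 ≈ -0.1919.
Arc elasticity E = %Δq/%Δp ≈ 0.3969/-0.1919 ≈ -2.068.
|E| > 1: demand is elastic over this range.

-2.068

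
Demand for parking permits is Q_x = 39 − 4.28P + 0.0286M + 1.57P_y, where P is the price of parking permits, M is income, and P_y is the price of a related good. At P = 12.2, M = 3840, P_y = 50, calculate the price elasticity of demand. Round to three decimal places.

-0.298

Evaluating quantity at (P, M, P_y) gives Q_x = 39 − 4.28(12.2) + 0.0286(3840) + 1.57(50) = 39 − 52.216 + 109.824 + 78.5 = 175.108.
∂Q_x/∂P = −4.28, so E_p = (−4.28)·(12.2/175.108) ≈ -0.298.
|E_p| < 1: demand is inelastic.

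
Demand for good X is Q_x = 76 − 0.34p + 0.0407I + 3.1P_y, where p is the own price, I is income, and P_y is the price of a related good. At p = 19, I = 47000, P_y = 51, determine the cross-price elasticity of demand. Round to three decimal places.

0.074

First evaluate Q_x: 76 − 0.34(19) + 0.0407(47000) + 3.1(51) = 76 − 6.46 + 1912.9 + 158.1 = 2140.54.
∂Q_x/∂P_y = +3.1, so E_xy = 3.1·(51/2140.54) ≈ 0.074.
E_xy > 0: the goods are substitutes.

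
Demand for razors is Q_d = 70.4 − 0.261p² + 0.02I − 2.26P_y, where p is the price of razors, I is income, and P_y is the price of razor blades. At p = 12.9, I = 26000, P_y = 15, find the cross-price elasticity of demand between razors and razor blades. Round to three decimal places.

At the given point, Q_d = 70.4 − 0.261(12.9)² + 0.02(26000) − 2.26(15) = 70.4 − 43.433 + 520 − 33.9 = 513.067.
∂Q_d/∂P_y = −2.26, so E_xy = -2.26·(15/513.067) ≈ -0.066.
E_xy < 0: the goods are complements.

-0.066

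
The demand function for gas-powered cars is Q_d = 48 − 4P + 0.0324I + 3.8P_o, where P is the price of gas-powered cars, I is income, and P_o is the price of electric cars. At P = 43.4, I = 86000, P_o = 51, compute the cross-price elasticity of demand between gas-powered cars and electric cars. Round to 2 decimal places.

At the given point, Q_d = 48 − 4(43.4) + 0.0324(86000) + 3.8(51) = 48 − 173.6 + 2786.4 + 193.8 = 2854.6.
∂Q_d/∂P_o = +3.8, so E_xy = 3.8·(51/2854.6) ≈ 0.07.
E_xy > 0: the goods are substitutes.

0.07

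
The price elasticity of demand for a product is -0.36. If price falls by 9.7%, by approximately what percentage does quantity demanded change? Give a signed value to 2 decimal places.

3.49

%ΔQ ≈ E × %ΔP = (-0.36) × (-9.7%) ≈ 3.49%.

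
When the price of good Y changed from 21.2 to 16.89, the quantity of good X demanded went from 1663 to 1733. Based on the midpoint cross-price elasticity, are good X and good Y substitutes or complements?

complements

%ΔQ_x = (1733 − 1663)/[(1663+1733)/2] = 70/1698 ≈ 0.0412.
%ΔP_y = (16.89 − 21.2)/[(21.2+16.89)/2] ≈ -0.2263.
E_xy = 0.0412/-0.2263 ≈ -0.182.
E_xy < 0, so the goods are complements.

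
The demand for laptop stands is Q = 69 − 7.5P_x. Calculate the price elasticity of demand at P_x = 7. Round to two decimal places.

-3.18

At P_x = 7, Q = 16.5.
dQ/dP_x = −7.5.
Point elasticity E = (dQ/dP_x)·(P_x/Q) = -7.5 × 7/16.5 ≈ -3.18.
|E| > 1, so demand is elastic at this price.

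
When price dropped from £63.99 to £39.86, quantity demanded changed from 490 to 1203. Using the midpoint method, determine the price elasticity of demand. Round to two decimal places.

%ΔQ = (1203 − 490)/[(490 + 1203)/2] = 713/846.5 ≈ 0.8423.
%Δp = (39.86 − 63.99)/[(63.99 + 39.86)/2] = -24.13/51.925 ≈ -0.4647.
Arc elasticity E = %ΔQ/%Δp ≈ 0.8423/-0.4647 ≈ -1.81.
|E| > 1: demand is elastic over this range.

-1.81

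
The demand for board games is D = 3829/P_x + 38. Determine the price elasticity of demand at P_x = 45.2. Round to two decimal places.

At P_x = 45.2, D = 122.7124.
dD/dP_x = −3829/P_x² = −1.8742.
Point elasticity E = (dD/dP_x)·(P_x/D) = -1.8742 × 45.2/122.7124 ≈ -0.69.
|E| < 1, so demand is inelastic at this price.

-0.69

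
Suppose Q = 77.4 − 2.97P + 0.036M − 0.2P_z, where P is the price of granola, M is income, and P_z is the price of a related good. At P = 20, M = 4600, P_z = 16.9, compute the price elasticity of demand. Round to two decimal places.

-0.33

At the given point, Q = 77.4 − 2.97(20) + 0.036(4600) − 0.2(16.9) = 77.4 − 59.4 + 165.6 − 3.38 = 180.22.
∂Q/∂P = −2.97, so E_p = (−2.97)·(20/180.22) ≈ -0.33.
|E_p| < 1: demand is inelastic.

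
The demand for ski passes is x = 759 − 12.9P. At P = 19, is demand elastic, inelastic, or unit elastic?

At P = 19, x = 513.9.
dx/dP = −12.9.
Point elasticity E = (dx/dP)·(P/x) = -12.9 × 19/513.9 ≈ -0.477.
|E| ≈ 0.477 < 1, so demand is inelastic.

inelastic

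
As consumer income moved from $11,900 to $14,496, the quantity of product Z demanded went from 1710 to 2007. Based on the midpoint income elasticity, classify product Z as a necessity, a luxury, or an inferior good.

necessity

%ΔQ = (2007 − 1710)/[(1710+2007)/2] = 297/1858.5 ≈ 0.1598.
%ΔY = (14,496 − 11,900)/[(11,900+14,496)/2] = 2596/13198 ≈ 0.1967.
E_I = %ΔQ/%ΔY ≈ 0.812.
E_I ∈ (0,1): normal good (necessity).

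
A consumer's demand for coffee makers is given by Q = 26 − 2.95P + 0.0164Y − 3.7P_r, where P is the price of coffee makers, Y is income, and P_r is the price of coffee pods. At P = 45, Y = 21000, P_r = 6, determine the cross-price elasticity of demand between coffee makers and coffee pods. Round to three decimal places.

-0.103

Q = 26 − 2.95(45) + 0.0164(21000) − 3.7(6) = 26 − 132.75 + 344.4 − 22.2 = 215.45.
∂Q/∂P_r = −3.7, so E_xy = -3.7·(6/215.45) ≈ -0.103.
E_xy < 0: the goods are complements.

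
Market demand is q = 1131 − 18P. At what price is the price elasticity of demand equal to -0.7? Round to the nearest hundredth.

25.87

Set −bP/(a − bP) = −0.7 ⇒ bP = 0.7(a − bP) ⇒ bP(1+0.7) = 0.7·a.
P = 0.7·1131/(18·1.7) ≈ 25.87.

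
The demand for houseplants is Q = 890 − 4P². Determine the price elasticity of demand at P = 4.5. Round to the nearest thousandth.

-0.200

At P = 4.5, Q = 809.
dQ/dP = −2·4·P = −36.
Point elasticity E = (dQ/dP)·(P/Q) = -36 × 4.5/809 ≈ -0.200.
|E| < 1, so demand is inelastic at this price.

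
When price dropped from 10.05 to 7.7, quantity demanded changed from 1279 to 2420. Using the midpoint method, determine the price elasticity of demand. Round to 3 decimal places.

-2.330

%Δq = (2420 − 1279)/[(1279 + 2420)/2] = 1141/1849.5 ≈ 0.6169.
%Δp = (7.7 − 10.05)/[(10.05 + 7.7)/2] = -2.35/8.875 ≈ -0.2648.
Arc elasticity E = %Δq/%Δp ≈ 0.6169/-0.2648 ≈ -2.330.
|E| > 1: demand is elastic over this range.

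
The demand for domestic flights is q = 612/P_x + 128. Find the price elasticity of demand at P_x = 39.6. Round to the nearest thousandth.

-0.108

At P_x = 39.6, q = 143.4545.
dq/dP_x = −612/P_x² = −0.3903.
Point elasticity E = (dq/dP_x)·(P_x/q) = -0.3903 × 39.6/143.4545 ≈ -0.108.
|E| < 1, so demand is inelastic at this price.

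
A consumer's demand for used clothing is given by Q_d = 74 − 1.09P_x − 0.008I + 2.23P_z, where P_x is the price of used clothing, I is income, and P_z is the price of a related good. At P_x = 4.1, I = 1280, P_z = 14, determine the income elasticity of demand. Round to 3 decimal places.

-0.113

Substituting, Q_d = 74 − 1.09(4.1) − 0.008(1280) + 2.23(14) = 74 − 4.469 − 10.24 + 31.22 = 90.511.
∂Q_d/∂I = −0.008, so E_I = -0.008·(1280/90.511) ≈ -0.113.
E_I < 0: inferior good.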